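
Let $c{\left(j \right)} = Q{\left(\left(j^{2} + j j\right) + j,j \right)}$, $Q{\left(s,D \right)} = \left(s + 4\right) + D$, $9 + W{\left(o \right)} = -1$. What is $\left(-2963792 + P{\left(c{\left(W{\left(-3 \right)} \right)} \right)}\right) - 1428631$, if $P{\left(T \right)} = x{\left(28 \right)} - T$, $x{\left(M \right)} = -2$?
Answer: $-4392609$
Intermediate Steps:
$W{\left(o \right)} = -10$ ($W{\left(o \right)} = -9 - 1 = -10$)
$Q{\left(s,D \right)} = 4 + D + s$ ($Q{\left(s,D \right)} = \left(4 + s\right) + D = 4 + D + s$)
$c{\left(j \right)} = 4 + 2 j + 2 j^{2}$ ($c{\left(j \right)} = 4 + j + \left(\left(j^{2} + j j\right) + j\right) = 4 + j + \left(\left(j^{2} + j^{2}\right) + j\right) = 4 + j + \left(2 j^{2} + j\right) = 4 + j + \left(j + 2 j^{2}\right) = 4 + 2 j + 2 j^{2}$)
$P{\left(T \right)} = -2 - T$
$\left(-2963792 + P{\left(c{\left(W{\left(-3 \right)} \right)} \right)}\right) - 1428631 = \left(-2963792 - \left(6 - 20 + 200\right)\right) - 1428631 = \left(-2963792 - \left(-14 + 200\right)\right) - 1428631 = \left(-2963792 - 186\right) - 1428631 = -2963978 - 1428631 = -4392609$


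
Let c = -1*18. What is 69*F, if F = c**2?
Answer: 22356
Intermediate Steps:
c = -18
F = 324 (F = (-18)**2 = 324)
69*F = 69*324 = 22356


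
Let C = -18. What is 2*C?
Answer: -36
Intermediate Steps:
2*C = 2*(-18) = -36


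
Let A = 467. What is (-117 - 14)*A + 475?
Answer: -60702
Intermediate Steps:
(-117 - 14)*A + 475 = (-117 - 14)*467 + 475 = -131*467 + 475 = -61177 + 475 = -60702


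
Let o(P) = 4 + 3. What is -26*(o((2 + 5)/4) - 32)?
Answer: 650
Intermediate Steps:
o(P) = 7
-26*(o((2 + 5)/4) - 32) = -26*(7 - 32) = -26*(-25) = 650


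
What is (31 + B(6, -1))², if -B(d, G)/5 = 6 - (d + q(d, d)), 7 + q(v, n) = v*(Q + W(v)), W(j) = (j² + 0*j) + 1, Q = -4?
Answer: 972196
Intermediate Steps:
W(j) = 1 + j² (W(j) = (j² + 0) + 1 = j² + 1 = 1 + j²)
q(v, n) = -7 + v*(-3 + v²) (q(v, n) = -7 + v*(-4 + (1 + v²)) = -7 + v*(-3 + v²))
B(d, G) = -65 - 10*d + 5*d³ (B(d, G) = -5*(6 - (d + (-7 + d³ - 3*d))) = -5*(6 - (-7 + d³ - 2*d)) = -5*(6 + (7 - d³ + 2*d)) = -5*(13 - d³ + 2*d) = -65 - 10*d + 5*d³)
(31 + B(6, -1))² = (31 + (-65 - 10*6 + 5*6³))² = (31 + (-65 - 60 + 5*216))² = (31 + (-65 - 60 + 1080))² = (31 + 955)² = 986² = 972196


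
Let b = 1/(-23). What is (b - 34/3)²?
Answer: 616225/4761 ≈ 129.43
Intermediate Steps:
b = -1/23 ≈ -0.043478
(b - 34/3)² = (-1/23 - 34/3)² = (-785/69)² = 616225/4761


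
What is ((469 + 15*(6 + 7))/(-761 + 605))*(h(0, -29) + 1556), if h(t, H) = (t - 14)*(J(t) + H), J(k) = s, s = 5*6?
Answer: -85324/13 ≈ -6563.4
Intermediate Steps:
s = 30
J(k) = 30
h(t, H) = (-14 + t)*(30 + H) (h(t, H) = (t - 14)*(30 + H) = (-14 + t)*(30 + H))
((469 + 15*(6 + 7))/(-761 + 605))*(h(0, -29) + 1556) = ((469 + 15*(6 + 7))/(-761 + 605))*((-420 - 14*(-29) + 30*0 - 29*0) + 1556) = ((469 + 15*13)/(-156))*((-420 + 406 + 0 + 0) + 1556) = ((469 + 195)*(-1/156))*(-14 + 1556) = (664*(-1/156))*1542 = -166/39*1542 = -85324/13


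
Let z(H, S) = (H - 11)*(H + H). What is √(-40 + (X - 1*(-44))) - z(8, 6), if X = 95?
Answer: 48 + 3*√11 ≈ 57.950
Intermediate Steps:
z(H, S) = 2*H*(-11 + H) (z(H, S) = (-11 + H)*(2*H) = 2*H*(-11 + H))
√(-40 + (X - 1*(-44))) - z(8, 6) = √(-40 + (95 - 1*(-44))) - 2*8*(-11 + 8) = √(-40 + (95 + 44)) - 2*8*(-3) = √(-40 + 139) - 1*(-48) = √99 + 48 = 3*√11 + 48 = 48 + 3*√11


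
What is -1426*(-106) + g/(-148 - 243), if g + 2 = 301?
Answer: 2569639/17 ≈ 1.5116e+5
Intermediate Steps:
g = 299 (g = -2 + 301 = 299)
-1426*(-106) + g/(-148 - 243) = -1426*(-106) + 299/(-148 - 243) = 151156 + 299/(-391) = 151156 + 299*(-1/391) = 151156 - 13/17 = 2569639/17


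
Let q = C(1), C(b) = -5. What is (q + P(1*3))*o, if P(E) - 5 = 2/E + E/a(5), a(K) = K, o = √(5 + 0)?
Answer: 19*√5/15 ≈ 2.8324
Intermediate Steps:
o = √5 ≈ 2.2361
q = -5
P(E) = 5 + 2/E + E/5 (P(E) = 5 + (2/E + E/5) = 5 + 2/E + E/5)
(q + P(1*3))*o = (-5 + (5 + 2/((1*3)) + (1*3)/5))*√5 = (-5 + (5 + 2/3 + (⅕)*3))*√5 = (-5 + (5 + 2*(⅓) + ⅗))*√5 = (-5 + (5 + ⅔ + ⅗))*√5 = (-5 + 94/15)*√5 = 19*√5/15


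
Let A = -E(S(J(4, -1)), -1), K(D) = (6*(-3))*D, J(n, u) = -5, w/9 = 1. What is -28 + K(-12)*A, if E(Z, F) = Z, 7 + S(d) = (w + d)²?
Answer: -1972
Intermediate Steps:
w = 9 (w = 9*1 = 9)
S(d) = -7 + (9 + d)²
K(D) = -18*D
A = -9 (A = -(-7 + (9 - 5)²) = -(-7 + 4²) = -(-7 + 16) = -1*9 = -9)
-28 + K(-12)*A = -28 - 18*(-12)*(-9) = -28 + 216*(-9) = -28 - 1944 = -1972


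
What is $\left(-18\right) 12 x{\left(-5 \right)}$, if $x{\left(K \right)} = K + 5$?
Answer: $0$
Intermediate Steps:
$x{\left(K \right)} = 5 + K$
$\left(-18\right) 12 x{\left(-5 \right)} = \left(-18\right) 12 \left(5 - 5\right) = \left(-216\right) 0 = 0$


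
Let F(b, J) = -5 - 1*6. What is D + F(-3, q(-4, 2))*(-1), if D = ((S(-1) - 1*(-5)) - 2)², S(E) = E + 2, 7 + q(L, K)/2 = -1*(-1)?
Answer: 27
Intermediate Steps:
q(L, K) = -12 (q(L, K) = -14 + 2*(-1*(-1)) = -14 + 2*1 = -14 + 2 = -12)
F(b, J) = -11 (F(b, J) = -5 - 6 = -11)
S(E) = 2 + E
D = 16 (D = (((2 - 1) - 1*(-5)) - 2)² = ((1 + 5) - 2)² = (6 - 2)² = 4² = 16)
D + F(-3, q(-4, 2))*(-1) = 16 - 11*(-1) = 16 + 11 = 27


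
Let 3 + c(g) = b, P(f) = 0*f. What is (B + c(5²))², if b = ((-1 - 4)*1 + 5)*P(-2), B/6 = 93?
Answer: 308025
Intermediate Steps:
B = 558 (B = 6*93 = 558)
P(f) = 0
b = 0 (b = ((-1 - 4)*1 + 5)*0 = (-5*1 + 5)*0 = (-5 + 5)*0 = 0*0 = 0)
c(g) = -3 (c(g) = -3 + 0 = -3)
(B + c(5²))² = (558 - 3)² = 555² = 308025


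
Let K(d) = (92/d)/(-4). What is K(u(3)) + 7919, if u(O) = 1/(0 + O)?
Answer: 7850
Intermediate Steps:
u(O) = 1/O
K(d) = -23/d (K(d) = (92/d)*(-1/4) = -23/d)
K(u(3)) + 7919 = -23/(1/3) + 7919 = -23/1/3 + 7919 = -23*3 + 7919 = -69 + 7919 = 7850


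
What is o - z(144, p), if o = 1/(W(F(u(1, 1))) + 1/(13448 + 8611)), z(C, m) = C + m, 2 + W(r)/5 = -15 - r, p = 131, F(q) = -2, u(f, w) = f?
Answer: -454988659/1654424 ≈ -275.01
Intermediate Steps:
W(r) = -85 - 5*r (W(r) = -10 + 5*(-15 - r) = -10 + (-75 - 5*r) = -85 - 5*r)
o = -22059/1654424 (o = 1/((-85 - 5*(-2)) + 1/(13448 + 8611)) = 1/((-85 + 10) + 1/22059) = 1/(-75 + 1/22059) = 1/(-1654424/22059) = -22059/1654424 ≈ -0.013333)
o - z(144, p) = -22059/1654424 - (144 + 131) = -22059/1654424 - 1*275 = -22059/1654424 - 275 = -454988659/1654424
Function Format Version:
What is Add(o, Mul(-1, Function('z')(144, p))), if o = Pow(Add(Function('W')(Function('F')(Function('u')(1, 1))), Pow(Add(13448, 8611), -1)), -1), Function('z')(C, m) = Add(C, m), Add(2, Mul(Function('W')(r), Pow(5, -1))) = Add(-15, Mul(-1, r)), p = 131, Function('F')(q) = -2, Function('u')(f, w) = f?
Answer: Rational(-454988659, 1654424) ≈ -275.01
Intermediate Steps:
Function('W')(r) = Add(-85, Mul(-5, r)) (Function('W')(r) = Add(-10, Mul(5, Add(-15, Mul(-1, r)))) = Add(-10, Add(-75, Mul(-5, r))) = Add(-85, Mul(-5, r)))
o = Rational(-22059, 1654424) (o = Pow(Add(Add(-85, Mul(-5, -2)), Pow(Add(13448, 8611), -1)), -1) = Pow(Add(Add(-85, 10), Pow(22059, -1)), -1) = Pow(Add(-75, Rational(1, 22059)), -1) = Pow(Rational(-1654424, 22059), -1) = Rational(-22059, 1654424) ≈ -0.013333)
Add(o, Mul(-1, Function('z')(144, p))) = Add(Rational(-22059, 1654424), Mul(-1, Add(144, 131))) = Add(Rational(-22059, 1654424), Mul(-1, 275)) = Add(Rational(-22059, 1654424), -275) = Rational(-454988659, 1654424)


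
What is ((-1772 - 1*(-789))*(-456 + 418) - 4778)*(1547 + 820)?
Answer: 77107392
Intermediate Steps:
((-1772 - 1*(-789))*(-456 + 418) - 4778)*(1547 + 820) = ((-1772 + 789)*(-38) - 4778)*2367 = (-983*(-38) - 4778)*2367 = (37354 - 4778)*2367 = 32576*2367 = 77107392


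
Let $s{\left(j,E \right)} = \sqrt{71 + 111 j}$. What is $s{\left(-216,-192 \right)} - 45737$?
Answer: $-45737 + i \sqrt{23905} \approx -45737.0 + 154.61 i$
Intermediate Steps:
$s{\left(-216,-192 \right)} - 45737 = \sqrt{71 + 111 \left(-216\right)} - 45737 = \sqrt{71 - 23976} - 45737 = \sqrt{-23905} - 45737 = i \sqrt{23905} - 45737 = -45737 + i \sqrt{23905}$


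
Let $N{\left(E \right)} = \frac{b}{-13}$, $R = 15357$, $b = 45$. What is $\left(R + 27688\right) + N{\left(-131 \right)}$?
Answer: $\frac{559540}{13} \approx 43042.0$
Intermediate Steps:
$N{\left(E \right)} = - \frac{45}{13}$ ($N{\left(E \right)} = \frac{45}{-13} = 45 \left(- \frac{1}{13}\right) = - \frac{45}{13}$)
$\left(R + 27688\right) + N{\left(-131 \right)} = \left(15357 + 27688\right) - \frac{45}{13} = 43045 - \frac{45}{13} = \frac{559540}{13}$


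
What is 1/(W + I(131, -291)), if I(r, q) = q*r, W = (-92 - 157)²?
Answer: 1/23880 ≈ 4.1876e-5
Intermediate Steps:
W = 62001 (W = (-249)² = 62001)
1/(W + I(131, -291)) = 1/(62001 - 291*131) = 1/(62001 - 38121) = 1/23880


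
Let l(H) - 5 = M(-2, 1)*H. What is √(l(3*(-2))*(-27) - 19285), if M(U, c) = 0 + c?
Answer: I*√19258 ≈ 138.77*I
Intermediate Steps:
M(U, c) = c
l(H) = 5 + H (l(H) = 5 + 1*H = 5 + H)
√(l(3*(-2))*(-27) - 19285) = √((5 + 3*(-2))*(-27) - 19285) = √((5 - 6)*(-27) - 19285) = √(-1*(-27) - 19285) = √(27 - 19285) = √(-19258) = I*√19258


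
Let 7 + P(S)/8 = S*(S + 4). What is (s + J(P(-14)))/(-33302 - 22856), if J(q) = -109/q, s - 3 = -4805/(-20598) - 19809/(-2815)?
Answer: -313646952779/1732314409188720 ≈ -0.00018106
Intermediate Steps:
P(S) = -56 + 8*S*(4 + S) (P(S) = -56 + 8*(S*(S + 4)) = -56 + 8*(S*(4 + S)) = -56 + 8*S*(4 + S))
s = 595501967/57983370 (s = 3 + (-4805/(-20598) - 19809/(-2815)) = 3 + (-4805*(-1/20598) - 19809*(-1/2815)) = 3 + (4805/20598 + 19809/2815) = 3 + 421551857/57983370 = 595501967/57983370 ≈ 10.270)
(s + J(P(-14)))/(-33302 - 22856) = (595501967/57983370 - 109/(-56 + 8*(-14)² + 32*(-14)))/(-33302 - 22856) = (595501967/57983370 - 109/(-56 + 8*196 - 448))/(-56158) = (595501967/57983370 - 109/(-56 + 1568 - 448))*(-1/56158) = (595501967/57983370 - 109/1064)*(-1/56158) = (313646952779/30847152840)*(-1/56158) = -313646952779/1732314409188720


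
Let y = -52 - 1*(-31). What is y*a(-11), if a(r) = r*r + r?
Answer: -2310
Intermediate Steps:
a(r) = r + r**2 (a(r) = r**2 + r = r + r**2)
y = -21 (y = -52 + 31 = -21)
y*a(-11) = -(-231)*(1 - 11) = -(-231)*(-10) = -21*110 = -2310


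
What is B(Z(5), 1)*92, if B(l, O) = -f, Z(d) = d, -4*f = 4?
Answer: 92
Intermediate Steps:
f = -1 (f = -¼*4 = -1)
B(l, O) = 1 (B(l, O) = -1*(-1) = 1)
B(Z(5), 1)*92 = 1*92 = 92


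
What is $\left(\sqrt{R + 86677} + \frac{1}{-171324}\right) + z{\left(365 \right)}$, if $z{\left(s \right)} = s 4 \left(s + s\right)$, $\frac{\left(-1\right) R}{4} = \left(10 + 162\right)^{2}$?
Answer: $\frac{182597119199}{171324} + i \sqrt{31659} \approx 1.0658 \cdot 10^{6} + 177.93 i$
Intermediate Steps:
$R = -118336$ ($R = - 4 \left(10 + 162\right)^{2} = - 4 \cdot 172^{2} = \left(-4\right) 29584 = -118336$)
$z{\left(s \right)} = 8 s^{2}$ ($z{\left(s \right)} = 4 s 2 s = 8 s^{2}$)
$\left(\sqrt{R + 86677} + \frac{1}{-171324}\right) + z{\left(365 \right)} = \left(\sqrt{-118336 + 86677} + \frac{1}{-171324}\right) + 8 \cdot 365^{2} = \left(\sqrt{-31659} - \frac{1}{171324}\right) + 8 \cdot 133225 = \left(i \sqrt{31659} - \frac{1}{171324}\right) + 1065800 = \left(- \frac{1}{171324} + i \sqrt{31659}\right) + 1065800 = \frac{182597119199}{171324} + i \sqrt{31659}$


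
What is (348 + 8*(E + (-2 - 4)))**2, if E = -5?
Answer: 67600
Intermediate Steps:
(348 + 8*(E + (-2 - 4)))**2 = (348 + 8*(-5 + (-2 - 4)))**2 = (348 + 8*(-5 - 6))**2 = (348 + 8*(-11))**2 = (348 - 88)**2 = 260**2 = 67600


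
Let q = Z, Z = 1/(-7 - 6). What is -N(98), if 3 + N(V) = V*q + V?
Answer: -1137/13 ≈ -87.462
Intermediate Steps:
Z = -1/13 (Z = 1/(-13) = -1/13 ≈ -0.076923)
q = -1/13 ≈ -0.076923
N(V) = -3 + 12*V/13 (N(V) = -3 + (V*(-1/13) + V) = -3 + (-V/13 + V) = -3 + 12*V/13)
-N(98) = -(-3 + (12/13)*98) = -(-3 + 1176/13) = -1*1137/13 = -1137/13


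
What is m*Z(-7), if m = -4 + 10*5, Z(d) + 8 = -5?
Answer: -598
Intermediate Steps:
Z(d) = -13 (Z(d) = -8 - 5 = -13)
m = 46 (m = -4 + 50 = 46)
m*Z(-7) = 46*(-13) = -598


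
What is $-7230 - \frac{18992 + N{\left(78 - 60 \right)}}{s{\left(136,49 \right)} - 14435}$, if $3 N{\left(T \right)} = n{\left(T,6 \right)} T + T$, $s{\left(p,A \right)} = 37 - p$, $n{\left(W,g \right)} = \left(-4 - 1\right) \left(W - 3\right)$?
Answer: $- \frac{52531136}{7267} \approx -7228.7$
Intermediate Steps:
$n{\left(W,g \right)} = 15 - 5 W$ ($n{\left(W,g \right)} = - 5 \left(-3 + W\right) = 15 - 5 W$)
$N{\left(T \right)} = \frac{T}{3} + \frac{T \left(15 - 5 T\right)}{3}$ ($N{\left(T \right)} = \frac{\left(15 - 5 T\right) T + T}{3} = \frac{T \left(15 - 5 T\right) + T}{3} = \frac{T + T \left(15 - 5 T\right)}{3} = \frac{T}{3} + \frac{T \left(15 - 5 T\right)}{3}$)
$-7230 - \frac{18992 + N{\left(78 - 60 \right)}}{s{\left(136,49 \right)} - 14435} = -7230 - \frac{18992 + \frac{\left(78 - 60\right) \left(16 - 5 \left(78 - 60\right)\right)}{3}}{\left(37 - 136\right) - 14435} = -7230 - \frac{18992 + \frac{1}{3} \cdot 18 \left(16 - 90\right)}{-99 - 14435} = -7230 - \frac{18992 + \frac{1}{3} \cdot 18 \left(16 - 90\right)}{-14534} = -7230 - \left(18992 + \frac{1}{3} \cdot 18 \left(-74\right)\right) \left(- \frac{1}{14534}\right) = -7230 - \left(18992 - 444\right) \left(- \frac{1}{14534}\right) = -7230 - 18548 \left(- \frac{1}{14534}\right) = -7230 - - \frac{9274}{7267} = -7230 + \frac{9274}{7267} = - \frac{52531136}{7267}$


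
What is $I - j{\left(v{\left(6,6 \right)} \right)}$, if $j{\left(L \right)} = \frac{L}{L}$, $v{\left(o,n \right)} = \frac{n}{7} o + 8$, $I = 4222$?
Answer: $4221$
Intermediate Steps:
$v{\left(o,n \right)} = 8 + \frac{n o}{7}$ ($v{\left(o,n \right)} = n \frac{1}{7} o + 8 = \frac{n}{7} o + 8 = \frac{n o}{7} + 8 = 8 + \frac{n o}{7}$)
$j{\left(L \right)} = 1$
$I - j{\left(v{\left(6,6 \right)} \right)} = 4222 - 1 = 4221$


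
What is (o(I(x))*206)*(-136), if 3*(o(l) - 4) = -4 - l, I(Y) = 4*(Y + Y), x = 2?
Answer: 224128/3 ≈ 74709.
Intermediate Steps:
I(Y) = 8*Y (I(Y) = 4*(2*Y) = 8*Y)
o(l) = 8/3 - l/3 (o(l) = 4 + (-4 - l)/3 = 4 + (-4/3 - l/3) = 8/3 - l/3)
(o(I(x))*206)*(-136) = ((8/3 - 8*2/3)*206)*(-136) = ((8/3 - 1/3*16)*206)*(-136) = ((8/3 - 16/3)*206)*(-136) = -8/3*206*(-136) = -1648/3*(-136) = 224128/3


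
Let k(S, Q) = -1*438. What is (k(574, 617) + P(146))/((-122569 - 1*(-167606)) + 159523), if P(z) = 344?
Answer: -47/102280 ≈ -0.00045952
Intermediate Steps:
k(S, Q) = -438
(k(574, 617) + P(146))/((-122569 - 1*(-167606)) + 159523) = (-438 + 344)/((-122569 - 1*(-167606)) + 159523) = -94/((-122569 + 167606) + 159523) = -94/(45037 + 159523) = -94/204560 = -94*1/204560 = -47/102280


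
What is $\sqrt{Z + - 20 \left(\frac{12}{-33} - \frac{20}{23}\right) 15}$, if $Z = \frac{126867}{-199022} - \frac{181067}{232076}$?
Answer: $\frac{\sqrt{3145369300293638188041176477}}{2921405526754} \approx 19.197$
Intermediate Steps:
$Z = - \frac{32739551183}{23094114836}$ ($Z = 126867 \left(- \frac{1}{199022}\right) - \frac{181067}{232076} = - \frac{126867}{199022} - \frac{181067}{232076} = - \frac{32739551183}{23094114836} \approx -1.4177$)
$\sqrt{Z + - 20 \left(\frac{12}{-33} - \frac{20}{23}\right) 15} = \sqrt{- \frac{32739551183}{23094114836} + - 20 \left(\frac{12}{-33} - \frac{20}{23}\right) 15} = \sqrt{- \frac{32739551183}{23094114836} + - 20 \left(12 \left(- \frac{1}{33}\right) - \frac{20}{23}\right) 15} = \sqrt{- \frac{32739551183}{23094114836} + - 20 \left(- \frac{4}{11} - \frac{20}{23}\right) 15} = \sqrt{- \frac{32739551183}{23094114836} + \left(-20\right) \left(- \frac{312}{253}\right) 15} = \sqrt{- \frac{32739551183}{23094114836} + \frac{6240}{253} \cdot 15} = \sqrt{- \frac{32739551183}{23094114836} + \frac{93600}{253}} = \sqrt{\frac{2153326042200301}{5842811053508}} = \frac{\sqrt{3145369300293638188041176477}}{2921405526754}$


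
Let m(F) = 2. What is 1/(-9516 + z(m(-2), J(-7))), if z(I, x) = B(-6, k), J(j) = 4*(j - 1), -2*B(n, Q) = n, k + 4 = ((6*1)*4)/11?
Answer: -1/9513 ≈ -0.00010512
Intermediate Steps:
k = -20/11 (k = -4 + ((6*1)*4)/11 = -4 + (6*4)*(1/11) = -4 + 24*(1/11) = -4 + 24/11 = -20/11 ≈ -1.8182)
B(n, Q) = -n/2
J(j) = -4 + 4*j (J(j) = 4*(-1 + j) = -4 + 4*j)
z(I, x) = 3 (z(I, x) = -½*(-6) = 3)
1/(-9516 + z(m(-2), J(-7))) = 1/(-9516 + 3) = 1/(-9513) = -1/9513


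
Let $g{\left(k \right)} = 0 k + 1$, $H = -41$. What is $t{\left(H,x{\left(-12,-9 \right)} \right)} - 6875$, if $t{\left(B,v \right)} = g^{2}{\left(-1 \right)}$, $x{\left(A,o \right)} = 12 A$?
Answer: $-6874$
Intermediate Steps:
$g{\left(k \right)} = 1$ ($g{\left(k \right)} = 0 + 1 = 1$)
$t{\left(B,v \right)} = 1$ ($t{\left(B,v \right)} = 1^{2} = 1$)
$t{\left(H,x{\left(-12,-9 \right)} \right)} - 6875 = 1 - 6875 = -6874$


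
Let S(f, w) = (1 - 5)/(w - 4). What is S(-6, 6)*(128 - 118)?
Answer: -20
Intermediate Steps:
S(f, w) = -4/(-4 + w)
S(-6, 6)*(128 - 118) = (-4/(-4 + 6))*(128 - 118) = -4/2*10 = -4*½*10 = -2*10 = -20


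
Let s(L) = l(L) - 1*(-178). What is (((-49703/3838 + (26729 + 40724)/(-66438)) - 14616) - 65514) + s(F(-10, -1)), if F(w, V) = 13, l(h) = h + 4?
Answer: -5096527571167/63747261 ≈ -79949.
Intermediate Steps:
l(h) = 4 + h
s(L) = 182 + L (s(L) = (4 + L) - 1*(-178) = (4 + L) + 178 = 182 + L)
(((-49703/3838 + (26729 + 40724)/(-66438)) - 14616) - 65514) + s(F(-10, -1)) = (((-49703/3838 + (26729 + 40724)/(-66438)) - 14616) - 65514) + (182 + 13) = (((-49703*1/3838 + 67453*(-1/66438)) - 14616) - 65514) + 195 = (((-49703/3838 - 67453/66438) - 14616) - 65514) + 195 = ((-890263132/63747261 - 14616) - 65514) + 195 = (-932620229908/63747261 - 65514) + 195 = -5108958287062/63747261 + 195 = -5096527571167/63747261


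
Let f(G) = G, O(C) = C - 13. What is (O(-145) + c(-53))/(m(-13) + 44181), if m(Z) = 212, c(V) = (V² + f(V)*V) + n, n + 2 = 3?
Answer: 5461/44393 ≈ 0.12301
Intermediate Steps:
O(C) = -13 + C
n = 1 (n = -2 + 3 = 1)
c(V) = 1 + 2*V² (c(V) = (V² + V*V) + 1 = (V² + V²) + 1 = 2*V² + 1 = 1 + 2*V²)
(O(-145) + c(-53))/(m(-13) + 44181) = ((-13 - 145) + (1 + 2*(-53)²))/(212 + 44181) = (-158 + (1 + 2*2809))/44393 = (-158 + (1 + 5618))*(1/44393) = (-158 + 5619)*(1/44393) = 5461*(1/44393) = 5461/44393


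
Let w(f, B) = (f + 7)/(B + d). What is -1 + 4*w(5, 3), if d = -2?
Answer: 47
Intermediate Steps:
w(f, B) = (7 + f)/(-2 + B) (w(f, B) = (f + 7)/(B - 2) = (7 + f)/(-2 + B))
-1 + 4*w(5, 3) = -1 + 4*((7 + 5)/(-2 + 3)) = -1 + 4*(12/1) = -1 + 4*(1*12) = -1 + 4*12 = -1 + 48 = 47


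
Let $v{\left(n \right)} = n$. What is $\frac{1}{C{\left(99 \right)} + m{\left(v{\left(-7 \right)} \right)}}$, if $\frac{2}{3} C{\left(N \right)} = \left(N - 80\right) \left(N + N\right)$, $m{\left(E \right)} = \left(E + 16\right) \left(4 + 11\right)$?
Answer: $\frac{1}{5778} \approx 0.00017307$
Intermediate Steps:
$m{\left(E \right)} = 240 + 15 E$ ($m{\left(E \right)} = \left(16 + E\right) 15 = 240 + 15 E$)
$C{\left(N \right)} = 3 N \left(-80 + N\right)$ ($C{\left(N \right)} = \frac{3 \left(N - 80\right) \left(N + N\right)}{2} = \frac{3 \left(-80 + N\right) 2 N}{2} = \frac{3 \cdot 2 N \left(-80 + N\right)}{2} = 3 N \left(-80 + N\right)$)
$\frac{1}{C{\left(99 \right)} + m{\left(v{\left(-7 \right)} \right)}} = \frac{1}{3 \cdot 99 \left(-80 + 99\right) + \left(240 + 15 \left(-7\right)\right)} = \frac{1}{3 \cdot 99 \cdot 19 + \left(240 - 105\right)} = \frac{1}{5643 + 135} = \frac{1}{5778}$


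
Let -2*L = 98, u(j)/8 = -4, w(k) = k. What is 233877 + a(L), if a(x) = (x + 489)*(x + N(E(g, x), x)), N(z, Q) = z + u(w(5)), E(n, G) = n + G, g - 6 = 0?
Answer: 179317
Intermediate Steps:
g = 6 (g = 6 + 0 = 6)
u(j) = -32 (u(j) = 8*(-4) = -32)
L = -49 (L = -½*98 = -49)
E(n, G) = G + n
N(z, Q) = -32 + z (N(z, Q) = z - 32 = -32 + z)
a(x) = (-26 + 2*x)*(489 + x) (a(x) = (x + 489)*(x + (-32 + (x + 6))) = (489 + x)*(x + (-32 + (6 + x))) = (489 + x)*(x + (-26 + x)) = (489 + x)*(-26 + 2*x) = (-26 + 2*x)*(489 + x))
233877 + a(L) = 233877 + (-12714 + 2*(-49)² + 952*(-49)) = 233877 + (-12714 + 2*2401 - 46648) = 233877 + (-12714 + 4802 - 46648) = 233877 - 54560 = 179317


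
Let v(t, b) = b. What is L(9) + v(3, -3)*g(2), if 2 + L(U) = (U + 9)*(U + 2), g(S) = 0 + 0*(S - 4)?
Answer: 196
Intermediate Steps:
g(S) = 0 (g(S) = 0 + 0*(-4 + S) = 0 + 0 = 0)
L(U) = -2 + (2 + U)*(9 + U) (L(U) = -2 + (U + 9)*(U + 2) = -2 + (9 + U)*(2 + U) = -2 + (2 + U)*(9 + U))
L(9) + v(3, -3)*g(2) = (16 + 9**2 + 11*9) - 3*0 = (16 + 81 + 99) + 0 = 196 + 0 = 196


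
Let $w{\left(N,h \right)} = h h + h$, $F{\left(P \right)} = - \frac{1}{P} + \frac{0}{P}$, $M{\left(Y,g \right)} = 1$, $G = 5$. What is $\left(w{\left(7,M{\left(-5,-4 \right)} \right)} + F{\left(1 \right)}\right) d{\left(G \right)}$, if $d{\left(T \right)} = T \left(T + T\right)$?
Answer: $50$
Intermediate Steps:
$F{\left(P \right)} = - \frac{1}{P}$ ($F{\left(P \right)} = - \frac{1}{P} + 0 = - \frac{1}{P}$)
$w{\left(N,h \right)} = h + h^{2}$ ($w{\left(N,h \right)} = h^{2} + h = h + h^{2}$)
$d{\left(T \right)} = 2 T^{2}$ ($d{\left(T \right)} = T 2 T = 2 T^{2}$)
$\left(w{\left(7,M{\left(-5,-4 \right)} \right)} + F{\left(1 \right)}\right) d{\left(G \right)} = \left(1 \left(1 + 1\right) - 1^{-1}\right) 2 \cdot 5^{2} = \left(1 \cdot 2 - 1\right) 2 \cdot 25 = \left(2 - 1\right) 50 = 1 \cdot 50 = 50$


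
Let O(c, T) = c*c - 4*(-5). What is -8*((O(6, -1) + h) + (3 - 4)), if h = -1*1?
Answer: -432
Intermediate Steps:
h = -1
O(c, T) = 20 + c**2 (O(c, T) = c**2 + 20 = 20 + c**2)
-8*((O(6, -1) + h) + (3 - 4)) = -8*(((20 + 6**2) - 1) + (3 - 4)) = -8*(((20 + 36) - 1) - 1) = -8*((56 - 1) - 1) = -8*(55 - 1) = -8*54 = -432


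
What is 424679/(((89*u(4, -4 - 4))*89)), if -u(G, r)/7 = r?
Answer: 424679/443576 ≈ 0.95740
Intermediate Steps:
u(G, r) = -7*r
424679/(((89*u(4, -4 - 4))*89)) = 424679/(((89*(-7*(-4 - 4)))*89)) = 424679/(((89*(-7*(-8)))*89)) = 424679/(((89*56)*89)) = 424679/((4984*89)) = 424679/443576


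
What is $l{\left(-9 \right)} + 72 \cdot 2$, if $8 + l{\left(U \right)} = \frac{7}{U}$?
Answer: $\frac{1217}{9} \approx 135.22$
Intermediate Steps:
$l{\left(U \right)} = -8 + \frac{7}{U}$
$l{\left(-9 \right)} + 72 \cdot 2 = \left(-8 + \frac{7}{-9}\right) + 72 \cdot 2 = \left(-8 + 7 \left(- \frac{1}{9}\right)\right) + 144 = \left(-8 - \frac{7}{9}\right) + 144 = - \frac{79}{9} + 144 = \frac{1217}{9}$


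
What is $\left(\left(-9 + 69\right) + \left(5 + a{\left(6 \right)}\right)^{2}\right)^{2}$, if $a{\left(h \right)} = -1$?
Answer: $5776$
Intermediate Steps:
$\left(\left(-9 + 69\right) + \left(5 + a{\left(6 \right)}\right)^{2}\right)^{2} = \left(\left(-9 + 69\right) + \left(5 - 1\right)^{2}\right)^{2} = \left(60 + 4^{2}\right)^{2} = \left(60 + 16\right)^{2} = 76^{2} = 5776$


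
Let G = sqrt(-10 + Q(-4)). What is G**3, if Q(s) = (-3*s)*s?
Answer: -58*I*sqrt(58) ≈ -441.71*I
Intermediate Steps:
Q(s) = -3*s**2
G = I*sqrt(58) (G = sqrt(-10 - 3*(-4)**2) = sqrt(-10 - 3*16) = sqrt(-10 - 48) = sqrt(-58) = I*sqrt(58) ≈ 7.6158*I)
G**3 = (I*sqrt(58))**3 = -58*I*sqrt(58)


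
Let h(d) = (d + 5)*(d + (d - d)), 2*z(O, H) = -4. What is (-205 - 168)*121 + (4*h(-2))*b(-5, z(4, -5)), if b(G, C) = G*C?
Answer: -45373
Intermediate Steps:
z(O, H) = -2 (z(O, H) = (½)*(-4) = -2)
b(G, C) = C*G
h(d) = d*(5 + d) (h(d) = (5 + d)*(d + 0) = (5 + d)*d = d*(5 + d))
(-205 - 168)*121 + (4*h(-2))*b(-5, z(4, -5)) = (-205 - 168)*121 + (4*(-2*(5 - 2)))*(-2*(-5)) = -373*121 + (4*(-2*3))*10 = -45133 + (4*(-6))*10 = -45133 - 24*10 = -45133 - 240 = -45373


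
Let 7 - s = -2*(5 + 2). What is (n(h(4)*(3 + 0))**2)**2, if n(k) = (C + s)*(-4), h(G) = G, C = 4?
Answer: 100000000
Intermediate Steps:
s = 21 (s = 7 - (-2)*(5 + 2) = 7 - (-2)*7 = 7 - 1*(-14) = 7 + 14 = 21)
n(k) = -100 (n(k) = (4 + 21)*(-4) = 25*(-4) = -100)
(n(h(4)*(3 + 0))**2)**2 = ((-100)**2)**2 = 10000**2 = 100000000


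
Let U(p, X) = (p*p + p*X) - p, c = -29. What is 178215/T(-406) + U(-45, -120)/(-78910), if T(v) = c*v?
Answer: 1397499387/92908634 ≈ 15.042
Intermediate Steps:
T(v) = -29*v
U(p, X) = p**2 - p + X*p (U(p, X) = (p**2 + X*p) - p = p**2 - p + X*p)
178215/T(-406) + U(-45, -120)/(-78910) = 178215/((-29*(-406))) - 45*(-1 - 120 - 45)/(-78910) = 178215/11774 - 45*(-166)*(-1/78910) = 178215*(1/11774) + 7470*(-1/78910) = 178215/11774 - 747/7891 = 1397499387/92908634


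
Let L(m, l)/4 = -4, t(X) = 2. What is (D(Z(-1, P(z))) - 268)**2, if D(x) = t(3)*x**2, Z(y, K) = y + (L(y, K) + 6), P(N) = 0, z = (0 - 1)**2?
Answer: 676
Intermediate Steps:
z = 1 (z = (-1)**2 = 1)
L(m, l) = -16 (L(m, l) = 4*(-4) = -16)
Z(y, K) = -10 + y (Z(y, K) = y + (-16 + 6) = y - 10 = -10 + y)
D(x) = 2*x**2
(D(Z(-1, P(z))) - 268)**2 = (2*(-10 - 1)**2 - 268)**2 = (2*(-11)**2 - 268)**2 = (2*121 - 268)**2 = (242 - 268)**2 = (-26)**2 = 676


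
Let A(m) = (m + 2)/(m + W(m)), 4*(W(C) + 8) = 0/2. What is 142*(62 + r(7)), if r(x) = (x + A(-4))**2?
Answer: 289751/18 ≈ 16097.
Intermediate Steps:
W(C) = -8 (W(C) = -8 + (0/2)/4 = -8 + (0*(1/2))/4 = -8 + (1/4)*0 = -8 + 0 = -8)
A(m) = (2 + m)/(-8 + m) (A(m) = (m + 2)/(m - 8) = (2 + m)/(-8 + m))
r(x) = (1/6 + x)**2 (r(x) = (x + (2 - 4)/(-8 - 4))**2 = (x - 2/(-12))**2 = (x - 1/12*(-2))**2 = (x + 1/6)**2 = (1/6 + x)**2)
142*(62 + r(7)) = 142*(62 + (1 + 6*7)**2/36) = 142*(62 + (1 + 42)**2/36) = 142*(62 + (1/36)*43**2) = 142*(62 + (1/36)*1849) = 142*(62 + 1849/36) = 142*(4081/36) = 289751/18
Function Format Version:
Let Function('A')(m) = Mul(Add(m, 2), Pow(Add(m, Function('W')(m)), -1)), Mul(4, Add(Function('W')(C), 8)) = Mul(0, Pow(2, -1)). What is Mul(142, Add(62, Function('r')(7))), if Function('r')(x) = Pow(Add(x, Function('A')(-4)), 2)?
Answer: Rational(289751, 18) ≈ 16097.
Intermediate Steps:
Function('W')(C) = -8 (Function('W')(C) = Add(-8, Mul(Rational(1, 4), Mul(0, Pow(2, -1)))) = Add(-8, Mul(Rational(1, 4), Mul(0, Rational(1, 2)))) = Add(-8, Mul(Rational(1, 4), 0)) = Add(-8, 0) = -8)
Function('A')(m) = Mul(Pow(Add(-8, m), -1), Add(2, m)) (Function('A')(m) = Mul(Add(m, 2), Pow(Add(m, -8), -1)) = Mul(Add(2, m), Pow(Add(-8, m), -1)) = Mul(Pow(Add(-8, m), -1), Add(2, m)))
Function('r')(x) = Pow(Add(Rational(1, 6), x), 2) (Function('r')(x) = Pow(Add(x, Mul(Pow(Add(-8, -4), -1), Add(2, -4))), 2) = Pow(Add(x, Mul(Pow(-12, -1), -2)), 2) = Pow(Add(x, Mul(Rational(-1, 12), -2)), 2) = Pow(Add(x, Rational(1, 6)), 2) = Pow(Add(Rational(1, 6), x), 2))
Mul(142, Add(62, Function('r')(7))) = Mul(142, Add(62, Mul(Rational(1, 36), Pow(Add(1, Mul(6, 7)), 2)))) = Mul(142, Add(62, Mul(Rational(1, 36), Pow(Add(1, 42), 2)))) = Mul(142, Add(62, Mul(Rational(1, 36), Pow(43, 2)))) = Mul(142, Add(62, Mul(Rational(1, 36), 1849))) = Mul(142, Add(62, Rational(1849, 36))) = Mul(142, Rational(4081, 36)) = Rational(289751, 18)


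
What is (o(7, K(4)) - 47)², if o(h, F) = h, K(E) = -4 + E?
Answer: 1600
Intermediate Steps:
(o(7, K(4)) - 47)² = (7 - 47)² = (-40)² = 1600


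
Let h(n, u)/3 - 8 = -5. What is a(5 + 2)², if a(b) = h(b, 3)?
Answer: 81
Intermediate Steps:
h(n, u) = 9 (h(n, u) = 24 + 3*(-5) = 24 - 15 = 9)
a(b) = 9
a(5 + 2)² = 9² = 81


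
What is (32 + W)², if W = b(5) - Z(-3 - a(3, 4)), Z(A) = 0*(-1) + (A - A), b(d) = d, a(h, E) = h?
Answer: 1369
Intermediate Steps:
Z(A) = 0 (Z(A) = 0 + 0 = 0)
W = 5 (W = 5 - 1*0 = 5 + 0 = 5)
(32 + W)² = (32 + 5)² = 37² = 1369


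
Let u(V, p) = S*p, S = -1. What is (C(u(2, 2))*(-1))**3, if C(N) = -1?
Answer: 1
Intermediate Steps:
u(V, p) = -p
(C(u(2, 2))*(-1))**3 = (-1*(-1))**3 = 1**3 = 1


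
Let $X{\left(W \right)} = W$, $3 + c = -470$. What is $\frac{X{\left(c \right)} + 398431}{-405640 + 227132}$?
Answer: $- \frac{18089}{8114} \approx -2.2294$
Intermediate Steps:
$c = -473$ ($c = -3 - 470 = -473$)
$\frac{X{\left(c \right)} + 398431}{-405640 + 227132} = \frac{-473 + 398431}{-405640 + 227132} = \frac{397958}{-178508} = 397958 \left(- \frac{1}{178508}\right) = - \frac{18089}{8114}$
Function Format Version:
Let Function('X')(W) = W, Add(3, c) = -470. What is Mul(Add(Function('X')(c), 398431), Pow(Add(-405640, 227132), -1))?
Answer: Rational(-18089, 8114) ≈ -2.2294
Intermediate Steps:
c = -473 (c = Add(-3, -470) = -473)
Mul(Add(Function('X')(c), 398431), Pow(Add(-405640, 227132), -1)) = Mul(Add(-473, 398431), Pow(Add(-405640, 227132), -1)) = Mul(397958, Pow(-178508, -1)) = Mul(397958, Rational(-1, 178508)) = Rational(-18089, 8114)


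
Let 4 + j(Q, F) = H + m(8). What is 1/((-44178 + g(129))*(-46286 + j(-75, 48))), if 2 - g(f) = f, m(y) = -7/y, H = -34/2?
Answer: 8/16413363215 ≈ 4.8741e-10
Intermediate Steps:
H = -17 (H = -34/2 = -17*1 = -17)
g(f) = 2 - f
j(Q, F) = -175/8 (j(Q, F) = -4 + (-17 - 7/8) = -4 - 143/8 = -175/8)
1/((-44178 + g(129))*(-46286 + j(-75, 48))) = 1/((-44178 + (2 - 1*129))*(-46286 - 175/8)) = 1/((-44178 + (2 - 129))*(-370463/8)) = 1/((-44178 - 127)*(-370463/8)) = 1/(-44305*(-370463/8)) = 1/(16413363215/8) = 8/16413363215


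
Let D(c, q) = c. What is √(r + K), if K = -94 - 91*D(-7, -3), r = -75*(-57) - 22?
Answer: 2*√1199 ≈ 69.253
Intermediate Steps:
r = 4253 (r = 4275 - 22 = 4253)
K = 543 (K = -94 - 91*(-7) = -94 + 637 = 543)
√(r + K) = √(4253 + 543) = √4796 = 2*√1199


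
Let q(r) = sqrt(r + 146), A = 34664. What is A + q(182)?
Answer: 34664 + 2*sqrt(82) ≈ 34682.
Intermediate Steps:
q(r) = sqrt(146 + r)
A + q(182) = 34664 + sqrt(146 + 182) = 34664 + sqrt(328) = 34664 + 2*sqrt(82)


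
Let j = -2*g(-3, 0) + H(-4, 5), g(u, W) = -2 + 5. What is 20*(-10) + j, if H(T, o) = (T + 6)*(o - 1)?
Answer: -198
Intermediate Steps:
g(u, W) = 3
H(T, o) = (-1 + o)*(6 + T) (H(T, o) = (6 + T)*(-1 + o) = (-1 + o)*(6 + T))
j = 2 (j = -2*3 + (-6 - 1*(-4) + 6*5 - 4*5) = -6 + (-6 + 4 + 30 - 20) = -6 + 8 = 2)
20*(-10) + j = 20*(-10) + 2 = -200 + 2 = -198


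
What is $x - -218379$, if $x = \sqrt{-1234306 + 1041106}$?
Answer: $218379 + 20 i \sqrt{483} \approx 2.1838 \cdot 10^{5} + 439.55 i$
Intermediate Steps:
$x = 20 i \sqrt{483}$ ($x = \sqrt{-193200} = 20 i \sqrt{483} \approx 439.55 i$)
$x - -218379 = 20 i \sqrt{483} - -218379 = 20 i \sqrt{483} + 218379 = 218379 + 20 i \sqrt{483}$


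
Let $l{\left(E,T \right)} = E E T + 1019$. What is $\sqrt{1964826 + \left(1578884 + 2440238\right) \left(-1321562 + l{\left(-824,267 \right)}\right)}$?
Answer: $2 \sqrt{180826377188451} \approx 2.6894 \cdot 10^{7}$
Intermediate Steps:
$l{\left(E,T \right)} = 1019 + T E^{2}$ ($l{\left(E,T \right)} = E^{2} T + 1019 = T E^{2} + 1019 = 1019 + T E^{2}$)
$\sqrt{1964826 + \left(1578884 + 2440238\right) \left(-1321562 + l{\left(-824,267 \right)}\right)} = \sqrt{1964826 + \left(1578884 + 2440238\right) \left(-1321562 + \left(1019 + 267 \left(-824\right)^{2}\right)\right)} = \sqrt{1964826 + 4019122 \left(-1321562 + \left(1019 + 267 \cdot 678976\right)\right)} = \sqrt{1964826 + 4019122 \left(-1321562 + \left(1019 + 181286592\right)\right)} = \sqrt{1964826 + 4019122 \left(-1321562 + 181287611\right)} = \sqrt{1964826 + 4019122 \cdot 179966049} = \sqrt{1964826 + 723305506788978} = \sqrt{723305508753804} = 2 \sqrt{180826377188451}$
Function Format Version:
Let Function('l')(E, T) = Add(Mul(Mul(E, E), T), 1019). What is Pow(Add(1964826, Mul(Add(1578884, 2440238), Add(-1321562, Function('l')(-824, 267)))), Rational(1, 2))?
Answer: Mul(2, Pow(180826377188451, Rational(1, 2))) ≈ 2.6894e+7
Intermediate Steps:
Function('l')(E, T) = Add(1019, Mul(T, Pow(E, 2))) (Function('l')(E, T) = Add(Mul(Pow(E, 2), T), 1019) = Add(Mul(T, Pow(E, 2)), 1019) = Add(1019, Mul(T, Pow(E, 2))))
Pow(Add(1964826, Mul(Add(1578884, 2440238), Add(-1321562, Function('l')(-824, 267)))), Rational(1, 2)) = Pow(Add(1964826, Mul(Add(1578884, 2440238), Add(-1321562, Add(1019, Mul(267, Pow(-824, 2)))))), Rational(1, 2)) = Pow(Add(1964826, Mul(4019122, Add(-1321562, Add(1019, Mul(267, 678976))))), Rational(1, 2)) = Pow(Add(1964826, Mul(4019122, Add(-1321562, Add(1019, 181286592)))), Rational(1, 2)) = Pow(Add(1964826, Mul(4019122, Add(-1321562, 181287611))), Rational(1, 2)) = Pow(Add(1964826, Mul(4019122, 179966049)), Rational(1, 2)) = Pow(Add(1964826, 723305506788978), Rational(1, 2)) = Pow(723305508753804, Rational(1, 2)) = Mul(2, Pow(180826377188451, Rational(1, 2)))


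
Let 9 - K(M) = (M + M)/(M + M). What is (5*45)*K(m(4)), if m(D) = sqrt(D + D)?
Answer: 1800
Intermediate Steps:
m(D) = sqrt(2)*sqrt(D) (m(D) = sqrt(2*D) = sqrt(2)*sqrt(D))
K(M) = 8 (K(M) = 9 - (M + M)/(M + M) = 9 - 2*M/(2*M) = 9 - 2*M*1/(2*M) = 9 - 1*1 = 9 - 1 = 8)
(5*45)*K(m(4)) = (5*45)*8 = 225*8 = 1800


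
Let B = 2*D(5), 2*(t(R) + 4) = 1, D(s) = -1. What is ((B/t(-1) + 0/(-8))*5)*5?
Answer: 100/7 ≈ 14.286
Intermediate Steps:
t(R) = -7/2 (t(R) = -4 + (1/2)*1 = -4 + 1/2 = -7/2)
B = -2 (B = 2*(-1) = -2)
((B/t(-1) + 0/(-8))*5)*5 = ((-2/(-7/2) + 0/(-8))*5)*5 = ((-2*(-2/7) + 0*(-1/8))*5)*5 = ((4/7 + 0)*5)*5 = ((4/7)*5)*5 = (20/7)*5 = 100/7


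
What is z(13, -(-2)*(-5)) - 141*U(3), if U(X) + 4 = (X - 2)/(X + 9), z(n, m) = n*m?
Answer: 1689/4 ≈ 422.25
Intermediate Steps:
z(n, m) = m*n
U(X) = -4 + (-2 + X)/(9 + X) (U(X) = -4 + (X - 2)/(X + 9) = -4 + (-2 + X)/(9 + X))
z(13, -(-2)*(-5)) - 141*U(3) = (-(-2)*(-5))*13 - 141*(-38 - 3*3)/(9 + 3) = (-2*(-1)*(-5))*13 - 141*(-38 - 9)/12 = (2*(-5))*13 - 47*(-47)/4 = -10*13 - 141*(-47/12) = -130 + 2209/4 = 1689/4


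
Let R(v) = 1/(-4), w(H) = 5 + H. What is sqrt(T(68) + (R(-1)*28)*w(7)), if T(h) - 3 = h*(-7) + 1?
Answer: 2*I*sqrt(139) ≈ 23.58*I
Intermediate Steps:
R(v) = -1/4
T(h) = 4 - 7*h (T(h) = 3 + (h*(-7) + 1) = 3 + (-7*h + 1) = 3 + (1 - 7*h) = 4 - 7*h)
sqrt(T(68) + (R(-1)*28)*w(7)) = sqrt((4 - 7*68) + (-1/4*28)*(5 + 7)) = sqrt((4 - 476) - 7*12) = sqrt(-472 - 84) = sqrt(-556) = 2*I*sqrt(139)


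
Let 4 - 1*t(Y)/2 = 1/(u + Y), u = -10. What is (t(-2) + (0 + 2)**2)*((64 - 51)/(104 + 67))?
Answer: 949/1026 ≈ 0.92495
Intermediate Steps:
t(Y) = 8 - 2/(-10 + Y)
(t(-2) + (0 + 2)**2)*((64 - 51)/(104 + 67)) = (2*(-41 + 4*(-2))/(-10 - 2) + (0 + 2)**2)*((64 - 51)/(104 + 67)) = (2*(-41 - 8)/(-12) + 2**2)*(13/171) = (2*(-1/12)*(-49) + 4)*(13*(1/171)) = (49/6 + 4)*(13/171) = (73/6)*(13/171) = 949/1026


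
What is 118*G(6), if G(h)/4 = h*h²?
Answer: 101952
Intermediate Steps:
G(h) = 4*h³ (G(h) = 4*(h*h²) = 4*h³)
118*G(6) = 118*(4*6³) = 118*(4*216) = 118*864 = 101952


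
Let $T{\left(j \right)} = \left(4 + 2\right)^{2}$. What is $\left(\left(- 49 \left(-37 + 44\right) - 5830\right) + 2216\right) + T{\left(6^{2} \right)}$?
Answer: $-3921$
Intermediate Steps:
$T{\left(j \right)} = 36$ ($T{\left(j \right)} = 6^{2} = 36$)
$\left(\left(- 49 \left(-37 + 44\right) - 5830\right) + 2216\right) + T{\left(6^{2} \right)} = \left(\left(- 49 \left(-37 + 44\right) - 5830\right) + 2216\right) + 36 = \left(\left(\left(-49\right) 7 - 5830\right) + 2216\right) + 36 = \left(\left(-343 - 5830\right) + 2216\right) + 36 = \left(-6173 + 2216\right) + 36 = -3957 + 36 = -3921$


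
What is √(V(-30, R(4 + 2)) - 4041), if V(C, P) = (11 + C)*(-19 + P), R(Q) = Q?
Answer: I*√3794 ≈ 61.595*I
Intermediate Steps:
V(C, P) = (-19 + P)*(11 + C)
√(V(-30, R(4 + 2)) - 4041) = √((-209 - 19*(-30) + 11*(4 + 2) - 30*(4 + 2)) - 4041) = √((-209 + 570 + 11*6 - 30*6) - 4041) = √((-209 + 570 + 66 - 180) - 4041) = √(247 - 4041) = √(-3794) = I*√3794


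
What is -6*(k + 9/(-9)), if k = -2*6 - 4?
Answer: 102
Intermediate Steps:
k = -16 (k = -12 - 4 = -16)
-6*(k + 9/(-9)) = -6*(-16 + 9/(-9)) = -6*(-16 + 9*(-1/9)) = -6*(-16 - 1) = -6*(-17) = 102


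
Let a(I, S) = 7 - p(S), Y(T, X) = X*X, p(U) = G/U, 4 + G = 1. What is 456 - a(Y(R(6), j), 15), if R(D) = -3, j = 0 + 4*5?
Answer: 2244/5 ≈ 448.80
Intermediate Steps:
G = -3 (G = -4 + 1 = -3)
j = 20 (j = 0 + 20 = 20)
p(U) = -3/U
Y(T, X) = X²
a(I, S) = 7 + 3/S (a(I, S) = 7 - (-3)/S = 7 + 3/S)
456 - a(Y(R(6), j), 15) = 456 - (7 + 3/15) = 456 - (7 + 3*(1/15)) = 456 - (7 + ⅕) = 456 - 1*36/5 = 456 - 36/5 = 2244/5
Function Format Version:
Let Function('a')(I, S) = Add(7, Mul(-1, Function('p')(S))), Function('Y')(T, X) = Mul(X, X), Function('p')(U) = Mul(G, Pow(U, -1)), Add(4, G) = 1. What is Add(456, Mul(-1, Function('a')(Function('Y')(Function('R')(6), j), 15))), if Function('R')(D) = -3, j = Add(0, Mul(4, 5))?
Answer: Rational(2244, 5) ≈ 448.80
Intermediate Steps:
G = -3 (G = Add(-4, 1) = -3)
j = 20 (j = Add(0, 20) = 20)
Function('p')(U) = Mul(-3, Pow(U, -1))
Function('Y')(T, X) = Pow(X, 2)
Function('a')(I, S) = Add(7, Mul(3, Pow(S, -1))) (Function('a')(I, S) = Add(7, Mul(-1, Mul(-3, Pow(S, -1)))) = Add(7, Mul(3, Pow(S, -1))))
Add(456, Mul(-1, Function('a')(Function('Y')(Function('R')(6), j), 15))) = Add(456, Mul(-1, Add(7, Mul(3, Pow(15, -1))))) = Add(456, Mul(-1, Add(7, Mul(3, Rational(1, 15))))) = Add(456, Mul(-1, Add(7, Rational(1, 5)))) = Add(456, Mul(-1, Rational(36, 5))) = Add(456, Rational(-36, 5)) = Rational(2244, 5)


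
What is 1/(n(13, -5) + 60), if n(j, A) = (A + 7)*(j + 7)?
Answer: 1/100 ≈ 0.010000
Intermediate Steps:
n(j, A) = (7 + A)*(7 + j)
1/(n(13, -5) + 60) = 1/((49 + 7*(-5) + 7*13 - 5*13) + 60) = 1/((49 - 35 + 91 - 65) + 60) = 1/(40 + 60) = 1/100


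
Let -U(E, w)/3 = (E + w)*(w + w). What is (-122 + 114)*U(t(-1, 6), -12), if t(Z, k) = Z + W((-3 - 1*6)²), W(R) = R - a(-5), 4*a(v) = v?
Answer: -39888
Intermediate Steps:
a(v) = v/4
W(R) = 5/4 + R (W(R) = R - (-5)/4 = R - 1*(-5/4) = R + 5/4 = 5/4 + R)
t(Z, k) = 329/4 + Z (t(Z, k) = Z + (5/4 + (-3 - 1*6)²) = Z + (5/4 + (-3 - 6)²) = Z + (5/4 + (-9)²) = Z + (5/4 + 81) = Z + 329/4 = 329/4 + Z)
U(E, w) = -6*w*(E + w) (U(E, w) = -3*(E + w)*(w + w) = -3*(E + w)*2*w = -6*w*(E + w))
(-122 + 114)*U(t(-1, 6), -12) = (-122 + 114)*(-6*(-12)*((329/4 - 1) - 12)) = -(-48)*(-12)*(325/4 - 12) = -(-48)*(-12)*277/4 = -8*4986 = -39888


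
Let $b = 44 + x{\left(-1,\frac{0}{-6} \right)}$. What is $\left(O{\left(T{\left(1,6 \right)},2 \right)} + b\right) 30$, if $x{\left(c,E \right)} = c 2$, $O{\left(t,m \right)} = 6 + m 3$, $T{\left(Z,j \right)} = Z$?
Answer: $1620$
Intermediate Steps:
$O{\left(t,m \right)} = 6 + 3 m$
$x{\left(c,E \right)} = 2 c$
$b = 42$ ($b = 44 + 2 \left(-1\right) = 44 - 2 = 42$)
$\left(O{\left(T{\left(1,6 \right)},2 \right)} + b\right) 30 = \left(\left(6 + 3 \cdot 2\right) + 42\right) 30 = \left(\left(6 + 6\right) + 42\right) 30 = \left(12 + 42\right) 30 = 54 \cdot 30 = 1620$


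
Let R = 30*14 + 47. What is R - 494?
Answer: -27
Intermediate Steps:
R = 467 (R = 420 + 47 = 467)
R - 494 = 467 - 494 = -27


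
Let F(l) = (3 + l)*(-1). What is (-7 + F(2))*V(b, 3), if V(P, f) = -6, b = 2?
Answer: 72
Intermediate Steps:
F(l) = -3 - l
(-7 + F(2))*V(b, 3) = (-7 + (-3 - 1*2))*(-6) = (-7 + (-3 - 2))*(-6) = (-7 - 5)*(-6) = -12*(-6) = 72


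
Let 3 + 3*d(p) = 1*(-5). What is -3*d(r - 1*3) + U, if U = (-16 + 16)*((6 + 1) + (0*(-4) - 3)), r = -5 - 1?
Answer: 8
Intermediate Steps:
r = -6
d(p) = -8/3 (d(p) = -1 + (1*(-5))/3 = -1 + (⅓)*(-5) = -1 - 5/3 = -8/3)
U = 0 (U = 0*(7 + (0 - 3)) = 0*(7 - 3) = 0*4 = 0)
-3*d(r - 1*3) + U = -3*(-8/3) + 0 = 8 + 0 = 8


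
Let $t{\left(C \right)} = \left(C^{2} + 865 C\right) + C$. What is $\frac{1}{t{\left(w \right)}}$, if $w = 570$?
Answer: $\frac{1}{818520} \approx 1.2217 \cdot 10^{-6}$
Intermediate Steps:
$t{\left(C \right)} = C^{2} + 866 C$
$\frac{1}{t{\left(w \right)}} = \frac{1}{570 \left(866 + 570\right)} = \frac{1}{570 \cdot 1436} = \frac{1}{818520}$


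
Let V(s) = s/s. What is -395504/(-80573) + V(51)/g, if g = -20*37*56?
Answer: 16389605187/3338945120 ≈ 4.9086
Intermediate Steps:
V(s) = 1
g = -41440 (g = -740*56 = -41440)
-395504/(-80573) + V(51)/g = -395504/(-80573) + 1/(-41440) = -395504*(-1/80573) + 1*(-1/41440) = 395504/80573 - 1/41440 = 16389605187/3338945120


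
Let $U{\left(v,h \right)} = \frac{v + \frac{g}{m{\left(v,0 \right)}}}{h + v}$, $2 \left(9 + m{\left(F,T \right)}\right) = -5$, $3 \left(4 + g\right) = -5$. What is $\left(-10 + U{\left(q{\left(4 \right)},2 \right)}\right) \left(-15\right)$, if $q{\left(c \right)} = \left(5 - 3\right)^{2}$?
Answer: $\frac{9575}{69} \approx 138.77$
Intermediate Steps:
$g = - \frac{17}{3}$ ($g = -4 + \frac{1}{3} \left(-5\right) = -4 - \frac{5}{3} = - \frac{17}{3} \approx -5.6667$)
$m{\left(F,T \right)} = - \frac{23}{2}$ ($m{\left(F,T \right)} = -9 + \frac{1}{2} \left(-5\right) = -9 - \frac{5}{2} = - \frac{23}{2}$)
$q{\left(c \right)} = 4$ ($q{\left(c \right)} = 2^{2} = 4$)
$U{\left(v,h \right)} = \frac{\frac{34}{69} + v}{h + v}$ ($U{\left(v,h \right)} = \frac{v - \frac{17}{3 \left(- \frac{23}{2}\right)}}{h + v} = \frac{v - - \frac{34}{69}}{h + v} = \frac{v + \frac{34}{69}}{h + v} = \frac{\frac{34}{69} + v}{h + v}$)
$\left(-10 + U{\left(q{\left(4 \right)},2 \right)}\right) \left(-15\right) = \left(-10 + \frac{\frac{34}{69} + 4}{2 + 4}\right) \left(-15\right) = \left(-10 + \frac{1}{6} \cdot \frac{310}{69}\right) \left(-15\right) = \left(-10 + \frac{155}{207}\right) \left(-15\right) = \left(- \frac{1915}{207}\right) \left(-15\right) = \frac{9575}{69}$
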